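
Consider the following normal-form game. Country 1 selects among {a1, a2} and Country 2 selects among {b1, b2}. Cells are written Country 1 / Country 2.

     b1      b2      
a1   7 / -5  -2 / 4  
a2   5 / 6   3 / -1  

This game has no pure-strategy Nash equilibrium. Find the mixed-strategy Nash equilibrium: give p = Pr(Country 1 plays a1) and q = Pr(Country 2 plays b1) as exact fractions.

Each player's mixing probability is pinned down by making the *other* player indifferent.
Country 2 indifferent between b1 and b2: p·(-5) + (1−p)·6 = p·4 + (1−p)·(-1) ⟹ 6 + (-11)p = (-1) + 5p ⟹ p = 7/16.
Country 1 indifferent between a1 and a2: q·7 + (1−q)·(-2) = q·5 + (1−q)·3 ⟹ (-2) + 9q = 3 + 2q ⟹ q = 5/7.

p = 7/16, q = 5/7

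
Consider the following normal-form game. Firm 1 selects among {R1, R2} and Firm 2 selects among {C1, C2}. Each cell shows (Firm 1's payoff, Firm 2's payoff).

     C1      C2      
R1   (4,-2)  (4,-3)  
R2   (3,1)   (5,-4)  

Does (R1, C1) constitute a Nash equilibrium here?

Yes

Holding Firm 2 at C1: Firm 1 gets 4 from R1, versus 3 from R2. No profitable deviation for Firm 1.
Holding Firm 1 at R1: Firm 2 gets -2 from C1, versus -3 from C2. No profitable deviation for Firm 2 either.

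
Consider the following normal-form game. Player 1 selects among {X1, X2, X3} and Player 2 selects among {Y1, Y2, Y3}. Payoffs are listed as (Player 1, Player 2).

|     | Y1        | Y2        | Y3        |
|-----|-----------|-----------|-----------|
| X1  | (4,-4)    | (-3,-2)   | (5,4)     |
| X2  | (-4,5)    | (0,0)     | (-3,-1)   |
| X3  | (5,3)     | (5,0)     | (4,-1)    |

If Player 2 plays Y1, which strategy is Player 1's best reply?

With Player 2 fixed at Y1, Player 1's payoffs are: X1 → 4, X2 → -4, X3 → 5.
The maximum is 5, achieved by X3.

X3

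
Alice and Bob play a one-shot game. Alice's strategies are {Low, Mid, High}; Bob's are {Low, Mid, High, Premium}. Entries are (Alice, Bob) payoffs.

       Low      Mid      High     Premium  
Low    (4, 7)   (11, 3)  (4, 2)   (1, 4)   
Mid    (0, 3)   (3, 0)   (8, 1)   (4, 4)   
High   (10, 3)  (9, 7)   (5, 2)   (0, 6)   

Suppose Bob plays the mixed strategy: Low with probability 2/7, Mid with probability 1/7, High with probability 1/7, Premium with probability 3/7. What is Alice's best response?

Alice's best reply maximizes expected payoff against the mix.
Low: (2/7)·4 + (1/7)·11 + (1/7)·4 + (3/7)·1 = 26/7
Mid: (2/7)·0 + (1/7)·3 + (1/7)·8 + (3/7)·4 = 23/7
High: (2/7)·10 + (1/7)·9 + (1/7)·5 + (3/7)·0 = 34/7
Highest expected payoff is 34/7, from High.

High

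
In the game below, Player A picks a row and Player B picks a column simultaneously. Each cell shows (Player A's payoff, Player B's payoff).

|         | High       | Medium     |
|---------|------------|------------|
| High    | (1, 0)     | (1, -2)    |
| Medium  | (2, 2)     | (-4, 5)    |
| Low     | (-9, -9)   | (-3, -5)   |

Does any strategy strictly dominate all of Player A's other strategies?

A strategy is strictly dominant if it gives Player A a strictly higher payoff than every other strategy, against every choice by the opponent.
High is not dominant: against High, Medium gives 2 > 1.
Medium is not dominant: against Medium, High gives 1 > -4.
Low is not dominant: against High, High gives 1 > -9.
No single strategy is best against every opponent action.

None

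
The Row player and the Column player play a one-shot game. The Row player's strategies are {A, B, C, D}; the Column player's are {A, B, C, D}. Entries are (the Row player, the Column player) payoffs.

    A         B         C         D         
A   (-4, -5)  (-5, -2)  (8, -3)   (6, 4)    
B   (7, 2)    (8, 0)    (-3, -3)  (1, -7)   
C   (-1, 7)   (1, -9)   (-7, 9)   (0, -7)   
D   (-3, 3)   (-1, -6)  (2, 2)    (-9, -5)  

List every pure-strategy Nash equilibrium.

A profile is a Nash equilibrium when each player is best-responding to the other.
The Row player's best responses — vs A: B (payoff 7); vs B: B (payoff 8); vs C: A (payoff 8); vs D: A (payoff 6).
The Column player's best responses — vs A: D (payoff 4); vs B: A (payoff 2); vs C: C (payoff 9); vs D: A (payoff 3).
Mutual best responses occur at (A, D) and (B, A); at each, neither player gains by switching.

(A, D) and (B, A)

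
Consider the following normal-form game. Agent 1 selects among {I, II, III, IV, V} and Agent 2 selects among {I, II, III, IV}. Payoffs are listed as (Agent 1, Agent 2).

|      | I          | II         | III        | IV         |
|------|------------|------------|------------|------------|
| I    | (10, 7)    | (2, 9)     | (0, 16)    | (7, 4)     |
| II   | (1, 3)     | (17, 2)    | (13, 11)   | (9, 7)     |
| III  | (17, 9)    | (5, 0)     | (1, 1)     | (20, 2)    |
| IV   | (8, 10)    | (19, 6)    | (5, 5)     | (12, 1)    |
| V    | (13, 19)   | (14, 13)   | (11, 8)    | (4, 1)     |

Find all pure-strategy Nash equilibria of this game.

(II, III) and (III, I)

A profile is a Nash equilibrium when each player is best-responding to the other.
Agent 1's best responses — vs I: III (payoff 17); vs II: IV (payoff 19); vs III: II (payoff 13); vs IV: III (payoff 20).
Agent 2's best responses — vs I: III (payoff 16); vs II: III (payoff 11); vs III: I (payoff 9); vs IV: I (payoff 10); vs V: I (payoff 19).
Mutual best responses occur at (II, III) and (III, I); at each, neither player gains by switching.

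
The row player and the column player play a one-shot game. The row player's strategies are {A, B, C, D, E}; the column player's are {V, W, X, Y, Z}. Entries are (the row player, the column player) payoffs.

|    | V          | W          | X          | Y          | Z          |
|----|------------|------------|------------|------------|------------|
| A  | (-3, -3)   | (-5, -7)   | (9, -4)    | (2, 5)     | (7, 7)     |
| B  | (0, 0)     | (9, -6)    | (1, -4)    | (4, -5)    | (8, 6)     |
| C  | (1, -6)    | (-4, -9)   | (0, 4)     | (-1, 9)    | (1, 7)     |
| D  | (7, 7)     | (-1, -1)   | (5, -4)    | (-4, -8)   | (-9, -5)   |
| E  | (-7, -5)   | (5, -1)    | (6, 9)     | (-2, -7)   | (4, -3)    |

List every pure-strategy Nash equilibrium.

(B, Z) and (D, V)

A profile is a Nash equilibrium when each player is best-responding to the other.
The row player's best responses — vs V: D (payoff 7); vs W: B (payoff 9); vs X: A (payoff 9); vs Y: B (payoff 4); vs Z: B (payoff 8).
The column player's best responses — vs A: Z (payoff 7); vs B: Z (payoff 6); vs C: Y (payoff 9); vs D: V (payoff 7); vs E: X (payoff 9).
Mutual best responses occur at (B, Z) and (D, V); at each, neither player gains by switching.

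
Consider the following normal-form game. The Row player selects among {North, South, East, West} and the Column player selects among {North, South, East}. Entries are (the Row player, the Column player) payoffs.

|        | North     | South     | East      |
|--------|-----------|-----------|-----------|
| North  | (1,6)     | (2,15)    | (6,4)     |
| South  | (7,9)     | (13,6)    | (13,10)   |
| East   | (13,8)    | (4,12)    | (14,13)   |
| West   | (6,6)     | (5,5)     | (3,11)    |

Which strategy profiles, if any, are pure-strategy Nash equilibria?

(East, East)

Check mutual best responses: a cell is a NE iff neither player can gain by unilaterally deviating.
The Row player's best responses — vs North: East (payoff 13); vs South: South (payoff 13); vs East: East (payoff 14).
The Column player's best responses — vs North: South (payoff 15); vs South: East (payoff 10); vs East: East (payoff 13); vs West: East (payoff 11).
The only mutual best response is (East, East); neither player gains by switching there.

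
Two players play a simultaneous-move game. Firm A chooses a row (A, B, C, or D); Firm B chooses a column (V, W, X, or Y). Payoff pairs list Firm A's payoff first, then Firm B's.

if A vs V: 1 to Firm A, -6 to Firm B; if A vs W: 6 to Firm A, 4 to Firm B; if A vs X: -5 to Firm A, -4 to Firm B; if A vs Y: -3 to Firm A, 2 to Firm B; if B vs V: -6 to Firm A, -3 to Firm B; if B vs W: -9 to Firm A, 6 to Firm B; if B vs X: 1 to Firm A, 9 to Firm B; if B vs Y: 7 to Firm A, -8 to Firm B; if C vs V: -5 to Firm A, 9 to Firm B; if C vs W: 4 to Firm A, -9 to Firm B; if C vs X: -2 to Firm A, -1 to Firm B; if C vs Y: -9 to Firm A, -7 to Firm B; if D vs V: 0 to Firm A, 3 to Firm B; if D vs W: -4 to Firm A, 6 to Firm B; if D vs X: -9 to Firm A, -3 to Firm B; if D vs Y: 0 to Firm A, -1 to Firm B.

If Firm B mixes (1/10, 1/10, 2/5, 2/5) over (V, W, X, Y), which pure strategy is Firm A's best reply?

B

Firm A's best reply maximizes expected payoff against the mix.
A: (1/10)·1 + (1/10)·6 + (2/5)·(-5) + (2/5)·(-3) = -5/2
B: (1/10)·(-6) + (1/10)·(-9) + (2/5)·1 + (2/5)·7 = 17/10
C: (1/10)·(-5) + (1/10)·4 + (2/5)·(-2) + (2/5)·(-9) = -9/2
D: (1/10)·0 + (1/10)·(-4) + (2/5)·(-9) + (2/5)·0 = -4
Highest expected payoff is 17/10, from B.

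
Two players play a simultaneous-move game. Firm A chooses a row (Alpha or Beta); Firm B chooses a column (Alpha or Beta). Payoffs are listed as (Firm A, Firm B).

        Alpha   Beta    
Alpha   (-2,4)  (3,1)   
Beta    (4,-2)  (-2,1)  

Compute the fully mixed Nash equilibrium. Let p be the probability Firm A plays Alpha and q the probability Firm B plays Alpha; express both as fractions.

In a mixed NE each player is indifferent between their pure strategies, so the opponent's mix sets the indifference.
Firm B indifferent between Alpha and Beta: p·4 + (1−p)·(-2) = p·1 + (1−p)·1 ⟹ (-2) + 6p = 1 + 0p ⟹ p = 1/2.
Firm A indifferent between Alpha and Beta: q·(-2) + (1−q)·3 = q·4 + (1−q)·(-2) ⟹ 3 + (-5)q = (-2) + 6q ⟹ q = 5/11.

p = 1/2, q = 5/11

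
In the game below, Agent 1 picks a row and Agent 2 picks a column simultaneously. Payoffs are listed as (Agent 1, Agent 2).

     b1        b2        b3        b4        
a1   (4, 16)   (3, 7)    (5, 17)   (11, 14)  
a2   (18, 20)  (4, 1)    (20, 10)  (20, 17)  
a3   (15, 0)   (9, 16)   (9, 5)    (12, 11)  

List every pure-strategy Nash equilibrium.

Find each player's best response to every opponent strategy; NE are the intersections.
Agent 1's best responses — vs b1: a2 (payoff 18); vs b2: a3 (payoff 9); vs b3: a2 (payoff 20); vs b4: a2 (payoff 20).
Agent 2's best responses — vs a1: b3 (payoff 17); vs a2: b1 (payoff 20); vs a3: b2 (payoff 16).
Mutual best responses occur at (a2, b1) and (a3, b2); at each, neither player gains by switching.

(a2, b1) and (a3, b2)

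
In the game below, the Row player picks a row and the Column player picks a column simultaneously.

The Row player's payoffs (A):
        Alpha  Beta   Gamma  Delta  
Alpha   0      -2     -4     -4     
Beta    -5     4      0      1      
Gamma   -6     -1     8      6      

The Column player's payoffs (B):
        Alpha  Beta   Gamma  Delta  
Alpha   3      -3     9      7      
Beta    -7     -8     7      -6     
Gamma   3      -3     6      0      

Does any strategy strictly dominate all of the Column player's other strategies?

Gamma

A strategy is strictly dominant if it gives the Column player a strictly higher payoff than every other strategy, against every choice by the opponent.
Gamma strictly dominates: vs Alpha: 9 > each of {3, -3, 7}; vs Beta: 7 > each of {-7, -8, -6}; vs Gamma: 6 > each of {3, -3, 0}.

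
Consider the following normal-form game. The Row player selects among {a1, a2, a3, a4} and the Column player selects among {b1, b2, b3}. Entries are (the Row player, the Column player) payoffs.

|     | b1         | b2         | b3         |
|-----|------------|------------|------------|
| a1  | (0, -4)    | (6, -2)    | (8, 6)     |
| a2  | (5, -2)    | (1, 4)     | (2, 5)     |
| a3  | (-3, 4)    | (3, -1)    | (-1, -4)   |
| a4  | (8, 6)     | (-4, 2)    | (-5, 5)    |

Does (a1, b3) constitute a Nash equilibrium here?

Holding the Column player at b3: the Row player gets 8 from a1, versus 2 from a2, -1 from a3, -5 from a4. No profitable deviation for the Row player.
Holding the Row player at a1: the Column player gets 6 from b3, versus -4 from b1, -2 from b2. No profitable deviation for the Column player either.

Yes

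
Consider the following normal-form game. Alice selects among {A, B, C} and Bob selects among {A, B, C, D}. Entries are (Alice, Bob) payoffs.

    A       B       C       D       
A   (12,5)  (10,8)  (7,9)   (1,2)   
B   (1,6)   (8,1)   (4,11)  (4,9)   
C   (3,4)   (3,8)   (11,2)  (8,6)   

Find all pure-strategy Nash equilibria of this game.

Find each player's best response to every opponent strategy; NE are the intersections.
Alice's best responses — vs A: A (payoff 12); vs B: A (payoff 10); vs C: C (payoff 11); vs D: C (payoff 8).
Bob's best responses — vs A: C (payoff 9); vs B: C (payoff 11); vs C: B (payoff 8).
No cell has both players best-responding. For instance, Alice's best reply to D is C, but against C Bob prefers B over D.

There is no pure-strategy Nash equilibrium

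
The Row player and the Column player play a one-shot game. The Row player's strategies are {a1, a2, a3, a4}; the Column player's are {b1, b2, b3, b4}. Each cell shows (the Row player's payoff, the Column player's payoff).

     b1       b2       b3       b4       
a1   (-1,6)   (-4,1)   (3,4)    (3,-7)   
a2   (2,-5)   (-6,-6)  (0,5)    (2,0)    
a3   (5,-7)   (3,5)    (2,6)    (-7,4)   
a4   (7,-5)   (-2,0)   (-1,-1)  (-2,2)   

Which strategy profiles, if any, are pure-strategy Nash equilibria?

No pure-strategy Nash equilibrium

Find each player's best response to every opponent strategy; NE are the intersections.
The Row player's best responses — vs b1: a4 (payoff 7); vs b2: a3 (payoff 3); vs b3: a1 (payoff 3); vs b4: a1 (payoff 3).
The Column player's best responses — vs a1: b1 (payoff 6); vs a2: b3 (payoff 5); vs a3: b3 (payoff 6); vs a4: b4 (payoff 2).
No cell has both players best-responding. For instance, the Row player's best reply to b3 is a1, but against a1 the Column player prefers b1 over b3.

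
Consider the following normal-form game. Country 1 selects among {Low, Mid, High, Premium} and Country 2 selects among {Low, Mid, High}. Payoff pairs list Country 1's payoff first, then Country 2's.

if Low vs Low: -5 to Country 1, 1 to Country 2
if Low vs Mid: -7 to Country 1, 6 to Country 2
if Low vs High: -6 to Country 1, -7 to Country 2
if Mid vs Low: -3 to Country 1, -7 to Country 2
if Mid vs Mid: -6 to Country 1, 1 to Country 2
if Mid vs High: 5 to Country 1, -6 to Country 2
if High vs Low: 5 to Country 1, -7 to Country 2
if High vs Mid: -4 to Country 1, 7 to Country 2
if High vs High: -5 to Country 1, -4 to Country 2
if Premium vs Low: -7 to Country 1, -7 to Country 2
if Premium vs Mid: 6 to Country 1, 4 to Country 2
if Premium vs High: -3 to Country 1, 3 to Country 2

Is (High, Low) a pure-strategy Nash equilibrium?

Holding Country 2 at Low: Country 1 gets 5 from High, versus -5 from Low, -3 from Mid, -7 from Premium. No profitable deviation for Country 1.
Holding Country 1 at High: Country 2 gets -7 from Low but could get 7 by switching to Mid. Country 2 has a profitable deviation.

No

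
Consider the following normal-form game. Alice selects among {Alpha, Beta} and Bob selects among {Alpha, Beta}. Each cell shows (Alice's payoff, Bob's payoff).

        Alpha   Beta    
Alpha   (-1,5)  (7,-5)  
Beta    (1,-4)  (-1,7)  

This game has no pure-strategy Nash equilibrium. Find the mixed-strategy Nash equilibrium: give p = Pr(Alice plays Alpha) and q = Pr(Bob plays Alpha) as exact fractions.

Each player's mixing probability is pinned down by making the *other* player indifferent.
Bob indifferent between Alpha and Beta: p·5 + (1−p)·(-4) = p·(-5) + (1−p)·7 ⟹ (-4) + 9p = 7 + (-12)p ⟹ p = 11/21.
Alice indifferent between Alpha and Beta: q·(-1) + (1−q)·7 = q·1 + (1−q)·(-1) ⟹ 7 + (-8)q = (-1) + 2q ⟹ q = 4/5.

p = 11/21, q = 4/5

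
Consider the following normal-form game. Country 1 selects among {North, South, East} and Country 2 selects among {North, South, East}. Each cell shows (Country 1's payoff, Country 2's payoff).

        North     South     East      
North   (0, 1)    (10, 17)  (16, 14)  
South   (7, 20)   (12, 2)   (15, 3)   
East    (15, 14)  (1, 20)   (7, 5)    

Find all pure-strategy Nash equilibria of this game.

There is no pure-strategy Nash equilibrium

A profile is a Nash equilibrium when each player is best-responding to the other.
Country 1's best responses — vs North: East (payoff 15); vs South: South (payoff 12); vs East: North (payoff 16).
Country 2's best responses — vs North: South (payoff 17); vs South: North (payoff 20); vs East: South (payoff 20).
No cell has both players best-responding. For instance, Country 1's best reply to North is East, but against East Country 2 prefers South over North.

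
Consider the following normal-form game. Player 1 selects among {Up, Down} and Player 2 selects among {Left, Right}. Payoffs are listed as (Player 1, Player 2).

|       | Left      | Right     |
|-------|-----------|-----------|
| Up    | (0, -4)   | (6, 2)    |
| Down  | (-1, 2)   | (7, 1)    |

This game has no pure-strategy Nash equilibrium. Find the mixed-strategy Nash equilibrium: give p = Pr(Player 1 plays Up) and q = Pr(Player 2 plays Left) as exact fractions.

In a mixed NE each player is indifferent between their pure strategies, so the opponent's mix sets the indifference.
Player 2 indifferent between Left and Right: p·(-4) + (1−p)·2 = p·2 + (1−p)·1 ⟹ 2 + (-6)p = 1 + 1p ⟹ p = 1/7.
Player 1 indifferent between Up and Down: q·0 + (1−q)·6 = q·(-1) + (1−q)·7 ⟹ 6 + (-6)q = 7 + (-8)q ⟹ q = 1/2.

p = 1/7, q = 1/2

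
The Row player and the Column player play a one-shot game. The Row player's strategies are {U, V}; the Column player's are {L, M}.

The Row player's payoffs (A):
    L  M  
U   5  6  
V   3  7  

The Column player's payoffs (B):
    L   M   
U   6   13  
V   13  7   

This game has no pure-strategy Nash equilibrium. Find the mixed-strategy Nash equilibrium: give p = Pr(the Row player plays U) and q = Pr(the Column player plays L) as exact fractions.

p = 6/13, q = 1/3

Each player's mixing probability is pinned down by making the *other* player indifferent.
The Column player indifferent between L and M: p·6 + (1−p)·13 = p·13 + (1−p)·7 ⟹ 13 + (-7)p = 7 + 6p ⟹ p = 6/13.
The Row player indifferent between U and V: q·5 + (1−q)·6 = q·3 + (1−q)·7 ⟹ 6 + (-1)q = 7 + (-4)q ⟹ q = 1/3.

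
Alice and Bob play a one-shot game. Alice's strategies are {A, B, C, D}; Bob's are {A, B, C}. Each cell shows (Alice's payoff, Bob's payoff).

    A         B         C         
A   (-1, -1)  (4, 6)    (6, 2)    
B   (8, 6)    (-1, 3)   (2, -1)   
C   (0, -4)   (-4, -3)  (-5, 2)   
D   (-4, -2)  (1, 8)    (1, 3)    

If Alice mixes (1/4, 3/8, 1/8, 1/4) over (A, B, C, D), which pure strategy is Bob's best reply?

B

Bob's best reply maximizes expected payoff against the mix.
A: (1/4)·(-1) + (3/8)·6 + (1/8)·(-4) + (1/4)·(-2) = 1
B: (1/4)·6 + (3/8)·3 + (1/8)·(-3) + (1/4)·8 = 17/4
C: (1/4)·2 + (3/8)·(-1) + (1/8)·2 + (1/4)·3 = 9/8
Highest expected payoff is 17/4, from B.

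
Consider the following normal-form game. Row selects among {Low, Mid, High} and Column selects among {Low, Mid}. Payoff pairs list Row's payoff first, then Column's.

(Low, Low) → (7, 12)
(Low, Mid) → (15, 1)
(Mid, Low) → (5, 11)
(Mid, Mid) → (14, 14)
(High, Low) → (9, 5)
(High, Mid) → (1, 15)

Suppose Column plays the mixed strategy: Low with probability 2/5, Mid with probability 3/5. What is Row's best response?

Row's best reply maximizes expected payoff against the mix.
Low: (2/5)·7 + (3/5)·15 = 59/5
Mid: (2/5)·5 + (3/5)·14 = 52/5
High: (2/5)·9 + (3/5)·1 = 21/5
Highest expected payoff is 59/5, from Low.

Low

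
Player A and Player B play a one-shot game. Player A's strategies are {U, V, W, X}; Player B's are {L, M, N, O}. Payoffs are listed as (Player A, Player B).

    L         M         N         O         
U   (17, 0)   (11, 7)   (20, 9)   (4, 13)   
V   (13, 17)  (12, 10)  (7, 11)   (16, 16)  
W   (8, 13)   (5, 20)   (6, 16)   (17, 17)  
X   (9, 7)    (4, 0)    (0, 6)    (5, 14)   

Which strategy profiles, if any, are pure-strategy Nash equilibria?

None

Check mutual best responses: a cell is a NE iff neither player can gain by unilaterally deviating.
Player A's best responses — vs L: U (payoff 17); vs M: V (payoff 12); vs N: U (payoff 20); vs O: W (payoff 17).
Player B's best responses — vs U: O (payoff 13); vs V: L (payoff 17); vs W: M (payoff 20); vs X: O (payoff 14).
No cell has both players best-responding. For instance, Player A's best reply to N is U, but against U Player B prefers O over N.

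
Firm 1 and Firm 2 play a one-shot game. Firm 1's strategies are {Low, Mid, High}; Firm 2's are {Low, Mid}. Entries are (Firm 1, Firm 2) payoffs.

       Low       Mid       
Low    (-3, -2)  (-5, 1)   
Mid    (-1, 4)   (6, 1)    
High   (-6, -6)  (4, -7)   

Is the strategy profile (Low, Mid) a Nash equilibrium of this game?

No

Holding Firm 2 at Mid: Firm 1 gets -5 from Low but could get 6 by switching to Mid. Firm 1 has a profitable deviation.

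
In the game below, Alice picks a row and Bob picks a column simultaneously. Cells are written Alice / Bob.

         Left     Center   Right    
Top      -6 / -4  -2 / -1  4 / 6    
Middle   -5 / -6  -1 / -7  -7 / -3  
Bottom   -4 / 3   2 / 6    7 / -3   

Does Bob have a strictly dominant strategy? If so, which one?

None

Check whether one of Bob's strategies beats all alternatives regardless of what the opponent does.
Left is not dominant: against Top, Center gives -1 > -4.
Center is not dominant: against Top, Right gives 6 > -1.
Right is not dominant: against Bottom, Left gives 3 > -3.
No single strategy is best against every opponent action.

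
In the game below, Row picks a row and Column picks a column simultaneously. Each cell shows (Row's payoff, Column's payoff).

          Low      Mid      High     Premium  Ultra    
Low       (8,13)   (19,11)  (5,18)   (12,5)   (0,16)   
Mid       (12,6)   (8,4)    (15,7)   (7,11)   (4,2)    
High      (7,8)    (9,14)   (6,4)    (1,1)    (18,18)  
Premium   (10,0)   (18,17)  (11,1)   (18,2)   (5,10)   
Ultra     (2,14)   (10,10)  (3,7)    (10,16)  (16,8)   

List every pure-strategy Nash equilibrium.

(High, Ultra)

Check mutual best responses: a cell is a NE iff neither player can gain by unilaterally deviating.
Row's best responses — vs Low: Mid (payoff 12); vs Mid: Low (payoff 19); vs High: Mid (payoff 15); vs Premium: Premium (payoff 18); vs Ultra: High (payoff 18).
Column's best responses — vs Low: High (payoff 18); vs Mid: Premium (payoff 11); vs High: Ultra (payoff 18); vs Premium: Mid (payoff 17); vs Ultra: Premium (payoff 16).
The only mutual best response is (High, Ultra); neither player gains by switching there.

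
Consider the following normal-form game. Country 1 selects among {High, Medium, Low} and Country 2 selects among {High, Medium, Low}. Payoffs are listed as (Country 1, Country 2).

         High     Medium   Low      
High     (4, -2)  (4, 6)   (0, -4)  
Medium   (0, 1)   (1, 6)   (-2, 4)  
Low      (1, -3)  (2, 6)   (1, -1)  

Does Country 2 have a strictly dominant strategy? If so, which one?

Medium

A strategy is strictly dominant if it gives Country 2 a strictly higher payoff than every other strategy, against every choice by the opponent.
Medium strictly dominates: vs High: 6 > each of {-2, -4}; vs Medium: 6 > each of {1, 4}; vs Low: 6 > each of {-3, -1}.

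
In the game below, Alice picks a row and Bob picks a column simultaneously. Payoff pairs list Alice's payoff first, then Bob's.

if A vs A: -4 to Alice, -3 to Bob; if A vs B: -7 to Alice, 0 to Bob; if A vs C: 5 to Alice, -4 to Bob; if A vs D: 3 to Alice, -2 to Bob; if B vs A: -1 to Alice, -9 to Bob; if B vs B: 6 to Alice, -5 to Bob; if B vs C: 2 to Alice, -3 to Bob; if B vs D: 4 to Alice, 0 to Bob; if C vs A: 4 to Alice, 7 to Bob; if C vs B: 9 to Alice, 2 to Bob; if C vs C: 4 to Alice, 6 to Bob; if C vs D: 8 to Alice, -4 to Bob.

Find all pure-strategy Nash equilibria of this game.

Check mutual best responses: a cell is a NE iff neither player can gain by unilaterally deviating.
Alice's best responses — vs A: C (payoff 4); vs B: C (payoff 9); vs C: A (payoff 5); vs D: C (payoff 8).
Bob's best responses — vs A: B (payoff 0); vs B: D (payoff 0); vs C: A (payoff 7).
The only mutual best response is (C, A); neither player gains by switching there.

(C, A)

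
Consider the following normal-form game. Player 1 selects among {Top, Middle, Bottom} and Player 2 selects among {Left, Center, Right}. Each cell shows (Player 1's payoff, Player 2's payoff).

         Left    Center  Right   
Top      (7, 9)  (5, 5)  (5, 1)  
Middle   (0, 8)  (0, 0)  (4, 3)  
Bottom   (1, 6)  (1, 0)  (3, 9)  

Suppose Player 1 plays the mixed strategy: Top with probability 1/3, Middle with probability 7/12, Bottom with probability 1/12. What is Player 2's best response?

Player 2's best reply maximizes expected payoff against the mix.
Left: (1/3)·9 + (7/12)·8 + (1/12)·6 = 49/6
Center: (1/3)·5 + (7/12)·0 + (1/12)·0 = 5/3
Right: (1/3)·1 + (7/12)·3 + (1/12)·9 = 17/6
Highest expected payoff is 49/6, from Left.

Left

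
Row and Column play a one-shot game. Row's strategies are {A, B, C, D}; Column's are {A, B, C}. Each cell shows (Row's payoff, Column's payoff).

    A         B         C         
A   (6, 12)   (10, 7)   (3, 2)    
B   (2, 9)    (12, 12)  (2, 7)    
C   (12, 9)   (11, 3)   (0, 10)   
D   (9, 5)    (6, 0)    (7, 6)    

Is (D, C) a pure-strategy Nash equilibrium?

Yes

Holding Column at C: Row gets 7 from D, versus 3 from A, 2 from B, 0 from C. No profitable deviation for Row.
Holding Row at D: Column gets 6 from C, versus 5 from A, 0 from B. No profitable deviation for Column either.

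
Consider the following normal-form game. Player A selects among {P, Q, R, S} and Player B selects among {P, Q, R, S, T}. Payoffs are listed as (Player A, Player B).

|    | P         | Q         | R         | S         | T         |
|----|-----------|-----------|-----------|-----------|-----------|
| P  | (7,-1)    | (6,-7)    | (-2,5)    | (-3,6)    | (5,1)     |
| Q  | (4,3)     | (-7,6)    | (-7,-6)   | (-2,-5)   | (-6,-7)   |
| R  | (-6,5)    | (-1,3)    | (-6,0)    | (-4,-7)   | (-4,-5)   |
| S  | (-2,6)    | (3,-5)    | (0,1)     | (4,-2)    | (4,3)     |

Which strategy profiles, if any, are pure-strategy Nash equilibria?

A profile is a Nash equilibrium when each player is best-responding to the other.
Player A's best responses — vs P: P (payoff 7); vs Q: P (payoff 6); vs R: S (payoff 0); vs S: S (payoff 4); vs T: P (payoff 5).
Player B's best responses — vs P: S (payoff 6); vs Q: Q (payoff 6); vs R: P (payoff 5); vs S: P (payoff 6).
No cell has both players best-responding. For instance, Player A's best reply to P is P, but against P Player B prefers S over P.

There is no pure-strategy Nash equilibrium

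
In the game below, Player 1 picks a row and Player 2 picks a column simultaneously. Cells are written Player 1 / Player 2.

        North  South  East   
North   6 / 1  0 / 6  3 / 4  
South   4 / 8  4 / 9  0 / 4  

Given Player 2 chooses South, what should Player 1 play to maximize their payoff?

With Player 2 fixed at South, Player 1's payoffs are: North → 0, South → 4.
The maximum is 4, achieved by South.

South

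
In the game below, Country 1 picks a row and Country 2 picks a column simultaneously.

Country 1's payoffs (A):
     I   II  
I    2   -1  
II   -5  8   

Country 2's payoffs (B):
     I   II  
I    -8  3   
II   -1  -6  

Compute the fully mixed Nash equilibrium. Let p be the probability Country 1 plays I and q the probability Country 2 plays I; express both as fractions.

p = 5/16, q = 9/16

In a mixed NE each player is indifferent between their pure strategies, so the opponent's mix sets the indifference.
Country 2 indifferent between I and II: p·(-8) + (1−p)·(-1) = p·3 + (1−p)·(-6) ⟹ (-1) + (-7)p = (-6) + 9p ⟹ p = 5/16.
Country 1 indifferent between I and II: q·2 + (1−q)·(-1) = q·(-5) + (1−q)·8 ⟹ (-1) + 3q = 8 + (-13)q ⟹ q = 9/16.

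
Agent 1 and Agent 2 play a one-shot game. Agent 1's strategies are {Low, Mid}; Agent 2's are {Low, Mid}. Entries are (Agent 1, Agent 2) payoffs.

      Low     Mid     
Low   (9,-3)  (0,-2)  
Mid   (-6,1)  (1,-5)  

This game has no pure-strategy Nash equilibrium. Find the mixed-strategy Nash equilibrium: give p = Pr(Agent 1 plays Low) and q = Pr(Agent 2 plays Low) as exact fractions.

In a mixed NE each player is indifferent between their pure strategies, so the opponent's mix sets the indifference.
Agent 2 indifferent between Low and Mid: p·(-3) + (1−p)·1 = p·(-2) + (1−p)·(-5) ⟹ 1 + (-4)p = (-5) + 3p ⟹ p = 6/7.
Agent 1 indifferent between Low and Mid: q·9 + (1−q)·0 = q·(-6) + (1−q)·1 ⟹ 0 + 9q = 1 + (-7)q ⟹ q = 1/16.

p = 6/7, q = 1/16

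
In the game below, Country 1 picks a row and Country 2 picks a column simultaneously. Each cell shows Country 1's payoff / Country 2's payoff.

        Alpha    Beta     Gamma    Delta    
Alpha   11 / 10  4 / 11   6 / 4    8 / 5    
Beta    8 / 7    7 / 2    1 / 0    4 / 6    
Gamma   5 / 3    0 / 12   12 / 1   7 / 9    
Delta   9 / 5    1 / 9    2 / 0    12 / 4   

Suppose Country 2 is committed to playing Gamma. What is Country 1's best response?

Gamma

With Country 2 fixed at Gamma, Country 1's payoffs are: Alpha → 6, Beta → 1, Gamma → 12, Delta → 2.
The maximum is 12, achieved by Gamma.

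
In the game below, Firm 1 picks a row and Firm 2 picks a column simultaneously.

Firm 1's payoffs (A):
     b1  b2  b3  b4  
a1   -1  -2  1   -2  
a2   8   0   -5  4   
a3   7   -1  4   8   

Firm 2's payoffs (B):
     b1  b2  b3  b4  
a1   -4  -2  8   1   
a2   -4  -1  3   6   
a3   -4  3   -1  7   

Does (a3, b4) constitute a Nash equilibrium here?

Holding Firm 2 at b4: Firm 1 gets 8 from a3, versus -2 from a1, 4 from a2. No profitable deviation for Firm 1.
Holding Firm 1 at a3: Firm 2 gets 7 from b4, versus -4 from b1, 3 from b2, -1 from b3. No profitable deviation for Firm 2 either.

Yes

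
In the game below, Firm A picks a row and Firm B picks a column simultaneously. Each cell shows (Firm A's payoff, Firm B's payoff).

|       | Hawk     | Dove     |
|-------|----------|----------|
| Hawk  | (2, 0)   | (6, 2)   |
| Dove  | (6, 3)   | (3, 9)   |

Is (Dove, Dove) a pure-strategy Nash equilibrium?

Holding Firm B at Dove: Firm A gets 3 from Dove but could get 6 by switching to Hawk. Firm A has a profitable deviation.

No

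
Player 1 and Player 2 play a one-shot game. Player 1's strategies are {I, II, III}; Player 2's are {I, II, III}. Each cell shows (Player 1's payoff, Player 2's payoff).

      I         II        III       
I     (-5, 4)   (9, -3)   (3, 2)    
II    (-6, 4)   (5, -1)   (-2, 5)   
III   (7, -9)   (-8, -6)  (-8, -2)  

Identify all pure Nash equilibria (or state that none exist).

No pure-strategy Nash equilibrium

A profile is a Nash equilibrium when each player is best-responding to the other.
Player 1's best responses — vs I: III (payoff 7); vs II: I (payoff 9); vs III: I (payoff 3).
Player 2's best responses — vs I: I (payoff 4); vs II: III (payoff 5); vs III: III (payoff -2).
No cell has both players best-responding. For instance, Player 1's best reply to II is I, but against I Player 2 prefers I over II.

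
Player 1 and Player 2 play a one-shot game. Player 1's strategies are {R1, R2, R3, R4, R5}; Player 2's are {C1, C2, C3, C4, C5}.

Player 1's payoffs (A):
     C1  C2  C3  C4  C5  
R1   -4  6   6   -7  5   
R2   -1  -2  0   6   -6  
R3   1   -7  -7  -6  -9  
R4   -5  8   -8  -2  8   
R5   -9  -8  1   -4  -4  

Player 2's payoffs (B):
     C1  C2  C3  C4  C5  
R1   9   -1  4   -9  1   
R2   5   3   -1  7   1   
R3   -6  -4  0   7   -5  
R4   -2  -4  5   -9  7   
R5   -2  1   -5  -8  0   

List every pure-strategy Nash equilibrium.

Check mutual best responses: a cell is a NE iff neither player can gain by unilaterally deviating.
Player 1's best responses — vs C1: R3 (payoff 1); vs C2: R4 (payoff 8); vs C3: R1 (payoff 6); vs C4: R2 (payoff 6); vs C5: R4 (payoff 8).
Player 2's best responses — vs R1: C1 (payoff 9); vs R2: C4 (payoff 7); vs R3: C4 (payoff 7); vs R4: C5 (payoff 7); vs R5: C2 (payoff 1).
Mutual best responses occur at (R2, C4) and (R4, C5); at each, neither player gains by switching.

(R2, C4) and (R4, C5)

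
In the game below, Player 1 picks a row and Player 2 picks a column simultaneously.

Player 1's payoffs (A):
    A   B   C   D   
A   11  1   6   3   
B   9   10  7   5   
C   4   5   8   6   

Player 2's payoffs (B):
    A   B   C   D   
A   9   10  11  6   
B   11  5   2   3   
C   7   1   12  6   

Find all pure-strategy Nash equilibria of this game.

Check mutual best responses: a cell is a NE iff neither player can gain by unilaterally deviating.
Player 1's best responses — vs A: A (payoff 11); vs B: B (payoff 10); vs C: C (payoff 8); vs D: C (payoff 6).
Player 2's best responses — vs A: C (payoff 11); vs B: A (payoff 11); vs C: C (payoff 12).
The only mutual best response is (C, C); neither player gains by switching there.

(C, C)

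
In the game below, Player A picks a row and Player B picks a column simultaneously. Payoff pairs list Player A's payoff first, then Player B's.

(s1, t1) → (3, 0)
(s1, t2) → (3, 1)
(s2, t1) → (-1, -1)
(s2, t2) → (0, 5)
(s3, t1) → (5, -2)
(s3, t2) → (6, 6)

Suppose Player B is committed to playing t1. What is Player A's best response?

With Player B fixed at t1, Player A's payoffs are: s1 → 3, s2 → -1, s3 → 5.
The maximum is 5, achieved by s3.

s3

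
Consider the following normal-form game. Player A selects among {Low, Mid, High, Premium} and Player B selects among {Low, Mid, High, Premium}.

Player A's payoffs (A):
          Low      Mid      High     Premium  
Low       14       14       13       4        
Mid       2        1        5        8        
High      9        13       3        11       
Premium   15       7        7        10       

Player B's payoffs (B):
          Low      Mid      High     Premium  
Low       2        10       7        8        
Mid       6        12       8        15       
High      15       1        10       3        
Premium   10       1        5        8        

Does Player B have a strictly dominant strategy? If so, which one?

No strictly dominant strategy

Check whether one of Player B's strategies beats all alternatives regardless of what the opponent does.
Low is not dominant: against Low, Mid gives 10 > 2.
Mid is not dominant: against Mid, Premium gives 15 > 12.
High is not dominant: against Low, Mid gives 10 > 7.
Premium is not dominant: against Low, Mid gives 10 > 8.
No single strategy is best against every opponent action.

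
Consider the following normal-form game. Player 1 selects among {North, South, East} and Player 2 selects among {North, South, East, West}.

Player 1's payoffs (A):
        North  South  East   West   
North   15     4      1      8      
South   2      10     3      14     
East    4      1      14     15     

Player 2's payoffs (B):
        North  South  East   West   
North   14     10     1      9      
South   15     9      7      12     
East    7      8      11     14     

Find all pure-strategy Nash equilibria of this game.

(North, North) and (East, West)

Find each player's best response to every opponent strategy; NE are the intersections.
Player 1's best responses — vs North: North (payoff 15); vs South: South (payoff 10); vs East: East (payoff 14); vs West: East (payoff 15).
Player 2's best responses — vs North: North (payoff 14); vs South: North (payoff 15); vs East: West (payoff 14).
Mutual best responses occur at (North, North) and (East, West); at each, neither player gains by switching.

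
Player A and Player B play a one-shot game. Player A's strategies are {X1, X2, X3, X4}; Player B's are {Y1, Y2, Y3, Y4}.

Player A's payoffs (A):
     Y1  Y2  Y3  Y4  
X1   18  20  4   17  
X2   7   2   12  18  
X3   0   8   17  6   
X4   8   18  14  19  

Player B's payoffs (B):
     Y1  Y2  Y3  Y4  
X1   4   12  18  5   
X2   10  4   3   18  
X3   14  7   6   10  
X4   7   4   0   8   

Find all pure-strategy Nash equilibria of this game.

(X4, Y4)

Find each player's best response to every opponent strategy; NE are the intersections.
Player A's best responses — vs Y1: X1 (payoff 18); vs Y2: X1 (payoff 20); vs Y3: X3 (payoff 17); vs Y4: X4 (payoff 19).
Player B's best responses — vs X1: Y3 (payoff 18); vs X2: Y4 (payoff 18); vs X3: Y1 (payoff 14); vs X4: Y4 (payoff 8).
The only mutual best response is (X4, Y4); neither player gains by switching there.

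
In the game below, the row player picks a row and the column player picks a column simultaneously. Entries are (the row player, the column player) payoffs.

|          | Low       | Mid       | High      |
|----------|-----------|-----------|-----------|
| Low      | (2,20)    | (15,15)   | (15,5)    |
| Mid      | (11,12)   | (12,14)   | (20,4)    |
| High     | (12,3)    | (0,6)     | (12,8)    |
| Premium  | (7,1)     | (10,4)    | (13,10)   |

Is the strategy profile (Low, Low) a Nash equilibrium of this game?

No

Holding the column player at Low: the row player gets 2 from Low but could get 12 by switching to High. The row player has a profitable deviation.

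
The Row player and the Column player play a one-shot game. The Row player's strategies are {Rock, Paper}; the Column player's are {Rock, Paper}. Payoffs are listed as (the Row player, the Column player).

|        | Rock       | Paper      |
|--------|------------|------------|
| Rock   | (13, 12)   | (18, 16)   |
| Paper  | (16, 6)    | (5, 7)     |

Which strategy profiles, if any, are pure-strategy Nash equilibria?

Find each player's best response to every opponent strategy; NE are the intersections.
The Row player's best responses — vs Rock: Paper (payoff 16); vs Paper: Rock (payoff 18).
The Column player's best responses — vs Rock: Paper (payoff 16); vs Paper: Paper (payoff 7).
The only mutual best response is (Rock, Paper); neither player gains by switching there.

(Rock, Paper)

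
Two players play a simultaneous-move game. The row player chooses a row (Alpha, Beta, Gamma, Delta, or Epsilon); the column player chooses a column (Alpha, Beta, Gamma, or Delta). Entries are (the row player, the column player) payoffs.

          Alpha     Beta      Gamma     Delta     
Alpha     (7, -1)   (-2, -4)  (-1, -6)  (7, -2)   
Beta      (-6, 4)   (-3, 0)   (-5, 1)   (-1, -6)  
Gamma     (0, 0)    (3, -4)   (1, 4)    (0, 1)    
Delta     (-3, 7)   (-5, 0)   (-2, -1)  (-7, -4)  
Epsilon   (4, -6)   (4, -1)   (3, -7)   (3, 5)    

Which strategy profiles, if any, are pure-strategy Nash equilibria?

(Alpha, Alpha)

A profile is a Nash equilibrium when each player is best-responding to the other.
The row player's best responses — vs Alpha: Alpha (payoff 7); vs Beta: Epsilon (payoff 4); vs Gamma: Epsilon (payoff 3); vs Delta: Alpha (payoff 7).
The column player's best responses — vs Alpha: Alpha (payoff -1); vs Beta: Alpha (payoff 4); vs Gamma: Gamma (payoff 4); vs Delta: Alpha (payoff 7); vs Epsilon: Delta (payoff 5).
The only mutual best response is (Alpha, Alpha); neither player gains by switching there.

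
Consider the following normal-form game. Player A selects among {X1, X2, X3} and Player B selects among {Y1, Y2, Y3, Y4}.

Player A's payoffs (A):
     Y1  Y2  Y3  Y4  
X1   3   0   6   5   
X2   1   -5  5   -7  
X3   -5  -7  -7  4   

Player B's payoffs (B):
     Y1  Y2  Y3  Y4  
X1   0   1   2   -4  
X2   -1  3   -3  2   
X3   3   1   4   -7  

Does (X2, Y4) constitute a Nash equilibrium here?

No

Holding Player B at Y4: Player A gets -7 from X2 but could get 5 by switching to X1. Player A has a profitable deviation.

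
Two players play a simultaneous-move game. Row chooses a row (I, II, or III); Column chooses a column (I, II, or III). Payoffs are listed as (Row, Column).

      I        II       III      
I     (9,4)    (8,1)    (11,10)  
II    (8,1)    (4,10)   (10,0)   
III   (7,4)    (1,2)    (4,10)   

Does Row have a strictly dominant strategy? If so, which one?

A strategy is strictly dominant if it gives Row a strictly higher payoff than every other strategy, against every choice by the opponent.
I strictly dominates: vs I: 9 > each of {8, 7}; vs II: 8 > each of {4, 1}; vs III: 11 > each of {10, 4}.

I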